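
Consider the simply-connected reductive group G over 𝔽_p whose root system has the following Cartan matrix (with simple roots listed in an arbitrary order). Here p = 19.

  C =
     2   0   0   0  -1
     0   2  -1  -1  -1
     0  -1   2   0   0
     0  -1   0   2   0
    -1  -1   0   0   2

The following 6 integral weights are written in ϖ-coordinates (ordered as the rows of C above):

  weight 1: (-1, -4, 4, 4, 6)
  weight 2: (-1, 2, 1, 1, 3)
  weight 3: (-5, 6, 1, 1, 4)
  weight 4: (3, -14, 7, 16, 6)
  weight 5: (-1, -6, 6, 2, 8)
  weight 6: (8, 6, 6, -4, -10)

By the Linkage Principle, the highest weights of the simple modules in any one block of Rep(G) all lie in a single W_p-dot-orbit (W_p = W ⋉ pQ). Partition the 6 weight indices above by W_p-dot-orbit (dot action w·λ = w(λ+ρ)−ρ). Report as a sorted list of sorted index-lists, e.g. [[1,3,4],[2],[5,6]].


Root system D_5: the 5×5 matrix C matches after relabeling.

Ā_19 reps of the 6 weights (D_5, coords as presented):

    λ_1 → (0, 3, 2, 2, 4)
    λ_2 → (0, 3, 2, 2, 4)
    λ_3 → (0, 3, 2, 2, 4)
    λ_4 → (2, 2, 5, 4, 0)
    λ_5 → (0, 3, 2, 2, 4)
    λ_6 → (0, 3, 2, 2, 4)

Linkage partition of the 6 weights (2 classes, p=19):

[[1, 2, 3, 5, 6], [4]]


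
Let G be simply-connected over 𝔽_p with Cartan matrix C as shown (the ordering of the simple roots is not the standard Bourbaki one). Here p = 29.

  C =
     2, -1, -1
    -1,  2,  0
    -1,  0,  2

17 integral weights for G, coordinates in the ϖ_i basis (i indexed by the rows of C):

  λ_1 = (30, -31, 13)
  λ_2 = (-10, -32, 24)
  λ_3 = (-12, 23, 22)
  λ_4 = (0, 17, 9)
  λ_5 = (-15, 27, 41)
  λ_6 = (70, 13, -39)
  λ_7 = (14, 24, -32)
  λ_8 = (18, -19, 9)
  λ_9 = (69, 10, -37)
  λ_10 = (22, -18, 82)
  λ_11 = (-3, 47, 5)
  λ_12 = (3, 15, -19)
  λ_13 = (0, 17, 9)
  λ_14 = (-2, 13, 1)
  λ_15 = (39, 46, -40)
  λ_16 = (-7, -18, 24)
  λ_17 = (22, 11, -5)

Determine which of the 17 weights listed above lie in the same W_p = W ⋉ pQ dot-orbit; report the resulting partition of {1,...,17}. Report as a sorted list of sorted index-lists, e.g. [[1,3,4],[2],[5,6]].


Type A_3, rank 3, |W|=24; reorder rows/cols to standard.

Folding the 17 weights λ_j+ρ into Ā_29 (reps in the given 3-coord order):

  1: (1, 13, 1);  2: (14, 2, 4);  3: (11, 6, 5);  4: (1, 18, 10);  5: (1, 13, 1);  6: (14, 2, 4);  7: (14, 2, 4);  8: (1, 18, 10);  9: (11, 6, 5);  10: (17, 6, 2);  11: (17, 6, 2);  12: (14, 2, 4);  13: (1, 18, 10);  14: (1, 13, 1);  15: (1, 18, 10);  16: (17, 6, 2);  17: (17, 6, 2)

The 17 indices split into 5 linkage classes (same alcove rep ⇔ same W_29-dot-orbit):

[[1, 5, 14], [2, 6, 7, 12], [3, 9], [4, 8, 13, 15], [10, 11, 16, 17]]


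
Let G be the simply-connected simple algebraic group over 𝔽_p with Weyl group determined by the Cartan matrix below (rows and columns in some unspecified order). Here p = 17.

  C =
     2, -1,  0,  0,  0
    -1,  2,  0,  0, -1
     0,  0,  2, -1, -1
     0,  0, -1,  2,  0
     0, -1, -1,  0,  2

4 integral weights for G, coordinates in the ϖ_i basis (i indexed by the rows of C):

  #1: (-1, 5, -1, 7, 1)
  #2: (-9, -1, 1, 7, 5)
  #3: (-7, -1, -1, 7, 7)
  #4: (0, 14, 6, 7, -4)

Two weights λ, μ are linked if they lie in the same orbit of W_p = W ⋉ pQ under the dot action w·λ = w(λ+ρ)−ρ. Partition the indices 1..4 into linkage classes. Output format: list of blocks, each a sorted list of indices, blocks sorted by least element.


Cartan matrix: type A_5 (|W|=720); un-permuting the 5 rows.

Ā_17 reps of the 4 weights (A_5, coords as presented):

  [1] (0, 6, 0, 8, 2) · [2] (0, 6, 0, 8, 2) · [3] (0, 6, 0, 8, 2) · [4] (8, 2, 1, 1, 3)

Grouping the 4 weights by Ā_17-representative: 2 linkage classes.

[[1, 2, 3], [4]]


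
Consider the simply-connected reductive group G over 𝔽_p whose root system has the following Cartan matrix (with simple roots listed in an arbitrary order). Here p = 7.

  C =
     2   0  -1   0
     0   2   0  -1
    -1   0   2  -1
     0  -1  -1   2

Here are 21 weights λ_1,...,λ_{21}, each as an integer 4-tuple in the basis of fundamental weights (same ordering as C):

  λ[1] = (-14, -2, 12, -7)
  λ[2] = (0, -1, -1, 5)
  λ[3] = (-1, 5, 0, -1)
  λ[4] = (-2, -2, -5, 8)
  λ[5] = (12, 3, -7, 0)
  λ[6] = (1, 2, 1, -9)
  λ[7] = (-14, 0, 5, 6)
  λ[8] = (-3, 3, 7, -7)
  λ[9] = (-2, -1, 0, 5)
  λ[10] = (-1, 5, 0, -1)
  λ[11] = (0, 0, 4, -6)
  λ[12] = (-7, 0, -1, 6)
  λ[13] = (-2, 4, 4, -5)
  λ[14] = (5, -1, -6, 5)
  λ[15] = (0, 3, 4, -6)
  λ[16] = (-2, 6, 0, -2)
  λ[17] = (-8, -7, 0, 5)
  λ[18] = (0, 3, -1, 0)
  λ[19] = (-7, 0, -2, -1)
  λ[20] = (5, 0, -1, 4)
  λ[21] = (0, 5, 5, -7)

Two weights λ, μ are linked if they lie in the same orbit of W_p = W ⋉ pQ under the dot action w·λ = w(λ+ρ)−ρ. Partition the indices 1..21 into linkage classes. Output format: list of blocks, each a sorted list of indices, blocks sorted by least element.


Dynkin diagram of C (from the 6 off-diagonal −1 entries): A_4.

λ_j+ρ reflected into Ā_7 (⟨·,θ^∨⟩≤7); 4-tuples as given:

  λ_1+ρ ↦ (0, 6, 1, 0)
  λ_2+ρ ↦ (1, 0, 0, 6)
  λ_3+ρ ↦ (0, 6, 1, 0)
  λ_4+ρ ↦ (2, 1, 1, 2)
  λ_5+ρ ↦ (1, 4, 0, 1)
  λ_6+ρ ↦ (2, 1, 1, 2)
  λ_7+ρ ↦ (1, 0, 0, 6)
  λ_8+ρ ↦ (1, 1, 0, 4)
  λ_9+ρ ↦ (1, 0, 0, 6)
  λ_10+ρ ↦ (0, 6, 1, 0)
  λ_11+ρ ↦ (1, 4, 0, 1)
  λ_12+ρ ↦ (1, 0, 5, 1)
  λ_13+ρ ↦ (1, 1, 0, 4)
  λ_14+ρ ↦ (1, 0, 5, 1)
  λ_15+ρ ↦ (1, 1, 0, 4)
  λ_16+ρ ↦ (0, 6, 1, 0)
  λ_17+ρ ↦ (1, 0, 0, 6)
  λ_18+ρ ↦ (1, 4, 0, 1)
  λ_19+ρ ↦ (0, 6, 1, 0)
  λ_20+ρ ↦ (1, 4, 0, 1)
  λ_21+ρ ↦ (1, 0, 0, 6)

These 21 weights hit 6 W_7-dot-orbits; sizes (5, 5, 2, 4, 3, 2):

[[1, 3, 10, 16, 19], [2, 7, 9, 17, 21], [4, 6], [5, 11, 18, 20], [8, 13, 15], [12, 14]]


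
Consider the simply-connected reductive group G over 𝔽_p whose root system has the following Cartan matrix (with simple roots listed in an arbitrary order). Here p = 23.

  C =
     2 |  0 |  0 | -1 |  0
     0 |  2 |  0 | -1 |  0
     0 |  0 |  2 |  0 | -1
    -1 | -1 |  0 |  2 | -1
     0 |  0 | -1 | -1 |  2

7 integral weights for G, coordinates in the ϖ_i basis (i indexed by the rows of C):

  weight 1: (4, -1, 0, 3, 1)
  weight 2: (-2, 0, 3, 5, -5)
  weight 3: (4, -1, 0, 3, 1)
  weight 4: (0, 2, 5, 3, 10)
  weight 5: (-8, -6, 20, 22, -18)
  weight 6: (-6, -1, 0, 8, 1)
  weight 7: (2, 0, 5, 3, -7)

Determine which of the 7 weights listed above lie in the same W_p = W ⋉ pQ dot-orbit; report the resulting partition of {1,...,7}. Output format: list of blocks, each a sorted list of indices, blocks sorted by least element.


Type D_5, rank 5, |W|=1920; reorder rows/cols to standard.

Each λ_j+ρ reduced to Ā_23; 5-tuples below use C's row order:

  λ_1+ρ ↦ (5, 0, 1, 4, 2)
  λ_2+ρ ↦ (1, 1, 0, 1, 4)
  λ_3+ρ ↦ (5, 0, 1, 4, 2)
  λ_4+ρ ↦ (1, 1, 0, 1, 4)
  λ_5+ρ ↦ (1, 1, 0, 1, 4)
  λ_6+ρ ↦ (5, 0, 1, 4, 2)
  λ_7+ρ ↦ (1, 1, 0, 1, 4)

2 distinct reps among the 7 weights ⇒ 2 W_23-linkage classes:

[[1, 3, 6], [2, 4, 5, 7]]


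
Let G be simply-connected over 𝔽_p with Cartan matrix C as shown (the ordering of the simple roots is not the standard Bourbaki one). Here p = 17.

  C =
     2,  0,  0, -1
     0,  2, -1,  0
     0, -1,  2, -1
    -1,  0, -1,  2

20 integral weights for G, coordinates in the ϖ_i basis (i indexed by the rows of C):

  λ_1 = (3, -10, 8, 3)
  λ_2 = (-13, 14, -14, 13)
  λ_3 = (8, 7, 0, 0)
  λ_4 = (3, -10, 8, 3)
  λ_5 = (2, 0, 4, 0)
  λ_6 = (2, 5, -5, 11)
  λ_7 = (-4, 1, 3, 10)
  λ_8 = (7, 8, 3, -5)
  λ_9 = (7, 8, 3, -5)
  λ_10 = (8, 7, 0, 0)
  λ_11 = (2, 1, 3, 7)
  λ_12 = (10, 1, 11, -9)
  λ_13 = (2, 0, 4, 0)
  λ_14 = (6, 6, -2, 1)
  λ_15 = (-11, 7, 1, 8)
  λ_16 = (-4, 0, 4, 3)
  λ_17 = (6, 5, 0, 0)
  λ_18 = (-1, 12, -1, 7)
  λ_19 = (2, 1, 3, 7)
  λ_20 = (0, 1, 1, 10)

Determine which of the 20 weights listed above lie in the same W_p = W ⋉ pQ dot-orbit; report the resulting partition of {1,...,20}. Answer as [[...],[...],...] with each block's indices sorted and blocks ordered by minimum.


Dynkin diagram of C (from the 6 off-diagonal −1 entries): A_4.

W_17-reps of the 20 weights in Ā_17 (same 4-coord order as C):

  λ_1+ρ ↦ (4, 9, 0, 4) · λ_2+ρ ↦ (1, 2, 2, 11) · λ_3+ρ ↦ (7, 6, 1, 1) · λ_4+ρ ↦ (4, 9, 0, 4) · λ_5+ρ ↦ (3, 1, 5, 1) · λ_6+ρ ↦ (3, 2, 4, 8) · λ_7+ρ ↦ (3, 2, 4, 8) · λ_8+ρ ↦ (4, 9, 0, 4) · λ_9+ρ ↦ (4, 9, 0, 4) · λ_10+ρ ↦ (7, 6, 1, 1) · λ_11+ρ ↦ (3, 2, 4, 8) · λ_12+ρ ↦ (3, 2, 4, 8) · λ_13+ρ ↦ (3, 1, 5, 1) · λ_14+ρ ↦ (7, 6, 1, 1) · λ_15+ρ ↦ (7, 6, 1, 1) · λ_16+ρ ↦ (3, 1, 5, 1) · λ_17+ρ ↦ (7, 6, 1, 1) · λ_18+ρ ↦ (4, 9, 0, 4) · λ_19+ρ ↦ (3, 2, 4, 8) · λ_20+ρ ↦ (1, 2, 2, 11)

Partition of {1..20} into 5 W_17-dot-orbits:

[[1, 4, 8, 9, 18], [2, 20], [3, 10, 14, 15, 17], [5, 13, 16], [6, 7, 11, 12, 19]]


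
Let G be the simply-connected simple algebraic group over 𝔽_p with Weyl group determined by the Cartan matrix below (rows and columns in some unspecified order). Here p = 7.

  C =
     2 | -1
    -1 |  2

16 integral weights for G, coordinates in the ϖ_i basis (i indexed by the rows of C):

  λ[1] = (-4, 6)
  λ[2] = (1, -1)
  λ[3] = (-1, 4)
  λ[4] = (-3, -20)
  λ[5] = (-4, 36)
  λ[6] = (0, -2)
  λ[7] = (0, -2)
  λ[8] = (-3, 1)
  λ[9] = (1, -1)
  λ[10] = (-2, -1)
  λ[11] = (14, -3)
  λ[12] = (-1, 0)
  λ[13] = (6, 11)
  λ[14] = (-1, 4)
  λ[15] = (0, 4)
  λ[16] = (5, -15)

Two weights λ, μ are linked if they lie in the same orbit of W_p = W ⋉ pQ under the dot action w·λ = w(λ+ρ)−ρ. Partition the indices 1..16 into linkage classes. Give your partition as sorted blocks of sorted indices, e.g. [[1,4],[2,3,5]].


C ↔ A_2 under row/col permutation; |W(A_2)| = 6.

Ā_7 reps of the 16 weights (A_2, coords as presented):

  λ_1+ρ ↦ (3, 4)
  λ_2+ρ ↦ (2, 0)
  λ_3+ρ ↦ (0, 5)
  λ_4+ρ ↦ (2, 0)
  λ_5+ρ ↦ (4, 2)
  λ_6+ρ ↦ (0, 1)
  λ_7+ρ ↦ (0, 1)
  λ_8+ρ ↦ (2, 0)
  λ_9+ρ ↦ (2, 0)
  λ_10+ρ ↦ (0, 1)
  λ_11+ρ ↦ (1, 5)
  λ_12+ρ ↦ (0, 1)
  λ_13+ρ ↦ (0, 5)
  λ_14+ρ ↦ (0, 5)
  λ_15+ρ ↦ (1, 5)
  λ_16+ρ ↦ (0, 1)

6 distinct reps among the 16 weights ⇒ 6 W_7-linkage classes:

[[1], [2, 4, 8, 9], [3, 13, 14], [5], [6, 7, 10, 12, 16], [11, 15]]


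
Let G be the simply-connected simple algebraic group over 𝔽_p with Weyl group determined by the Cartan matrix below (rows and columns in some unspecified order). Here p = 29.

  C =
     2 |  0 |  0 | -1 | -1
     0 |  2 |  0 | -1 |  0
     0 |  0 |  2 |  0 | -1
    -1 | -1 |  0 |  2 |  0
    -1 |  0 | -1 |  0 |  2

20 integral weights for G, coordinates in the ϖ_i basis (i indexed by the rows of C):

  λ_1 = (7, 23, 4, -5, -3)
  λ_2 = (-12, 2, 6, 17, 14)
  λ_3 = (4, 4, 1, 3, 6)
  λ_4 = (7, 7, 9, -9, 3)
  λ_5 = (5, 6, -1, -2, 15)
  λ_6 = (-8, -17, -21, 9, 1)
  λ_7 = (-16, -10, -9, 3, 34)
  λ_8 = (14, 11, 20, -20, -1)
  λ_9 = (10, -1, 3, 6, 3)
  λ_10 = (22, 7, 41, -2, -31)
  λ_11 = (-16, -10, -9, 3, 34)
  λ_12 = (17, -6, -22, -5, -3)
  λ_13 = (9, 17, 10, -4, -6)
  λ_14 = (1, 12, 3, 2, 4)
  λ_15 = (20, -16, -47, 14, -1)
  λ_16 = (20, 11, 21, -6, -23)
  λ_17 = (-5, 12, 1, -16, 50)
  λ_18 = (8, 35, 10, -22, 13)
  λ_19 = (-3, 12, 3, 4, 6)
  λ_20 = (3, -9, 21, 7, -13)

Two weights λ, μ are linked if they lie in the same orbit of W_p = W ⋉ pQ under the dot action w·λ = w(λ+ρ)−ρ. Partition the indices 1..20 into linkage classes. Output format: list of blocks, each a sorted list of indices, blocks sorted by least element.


Root system A_5: the 5×5 matrix C matches after relabeling.

W_29-reps of the 20 weights in Ā_29 (same 5-coord order as C):

  [1] (2, 18, 1, 4, 2);  [2] (11, 0, 4, 7, 4);  [3] (5, 5, 2, 4, 7);  [4] (0, 0, 10, 8, 4);  [5] (5, 6, 0, 1, 16);  [6] (2, 13, 4, 3, 5);  [7] (5, 5, 2, 4, 7);  [8] (0, 0, 10, 8, 4);  [9] (11, 0, 4, 7, 4);  [10] (5, 6, 0, 1, 16);  [11] (5, 5, 2, 4, 7);  [12] (5, 5, 2, 4, 7);  [13] (2, 13, 4, 3, 5);  [14] (2, 13, 4, 3, 5);  [15] (0, 0, 10, 8, 4);  [16] (5, 6, 0, 1, 16);  [17] (2, 13, 4, 3, 5);  [18] (5, 5, 2, 4, 7);  [19] (2, 13, 4, 3, 5);  [20] (0, 0, 10, 8, 4)

Grouping the 20 weights by Ā_29-representative: 6 linkage classes.

[[1], [2, 9], [3, 7, 11, 12, 18], [4, 8, 15, 20], [5, 10, 16], [6, 13, 14, 17, 19]]


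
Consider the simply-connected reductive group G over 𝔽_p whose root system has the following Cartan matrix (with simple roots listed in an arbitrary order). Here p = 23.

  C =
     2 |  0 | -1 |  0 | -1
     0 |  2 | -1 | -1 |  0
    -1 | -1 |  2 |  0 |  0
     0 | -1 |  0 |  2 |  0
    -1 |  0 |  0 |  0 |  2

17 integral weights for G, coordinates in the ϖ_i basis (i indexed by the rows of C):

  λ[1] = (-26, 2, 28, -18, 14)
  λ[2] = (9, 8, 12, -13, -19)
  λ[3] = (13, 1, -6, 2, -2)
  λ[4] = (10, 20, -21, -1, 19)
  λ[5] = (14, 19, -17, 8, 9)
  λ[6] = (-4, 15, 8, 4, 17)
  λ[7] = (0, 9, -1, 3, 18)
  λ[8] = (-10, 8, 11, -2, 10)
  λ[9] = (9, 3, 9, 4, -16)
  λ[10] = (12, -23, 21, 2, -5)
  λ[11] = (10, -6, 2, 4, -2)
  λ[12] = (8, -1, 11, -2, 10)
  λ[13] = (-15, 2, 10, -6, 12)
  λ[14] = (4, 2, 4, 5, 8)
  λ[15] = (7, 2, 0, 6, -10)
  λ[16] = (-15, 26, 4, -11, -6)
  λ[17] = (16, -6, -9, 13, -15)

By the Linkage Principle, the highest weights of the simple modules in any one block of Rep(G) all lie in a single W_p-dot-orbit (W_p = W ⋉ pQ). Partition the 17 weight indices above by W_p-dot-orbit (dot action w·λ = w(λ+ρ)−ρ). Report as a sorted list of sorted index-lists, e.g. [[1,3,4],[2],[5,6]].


Type A_5, rank 5, |W|=720; reorder rows/cols to standard.

Alcove-folded reps (p=23, 17 weights, presented ϖ-order):

  [1] (5, 2, 8, 4, 1)
  [2] (8, 3, 2, 0, 1)
  [3] (8, 3, 2, 0, 1)
  [4] (9, 8, 3, 1, 2)
  [5] (5, 2, 8, 4, 1)
  [6] (4, 1, 1, 14, 1)
  [7] (1, 3, 0, 7, 8)
  [8] (9, 8, 3, 1, 2)
  [9] (5, 3, 5, 1, 4)
  [10] (1, 3, 0, 7, 8)
  [11] (8, 3, 2, 0, 1)
  [12] (9, 8, 3, 1, 2)
  [13] (8, 3, 2, 0, 1)
  [14] (5, 3, 5, 1, 4)
  [15] (1, 3, 0, 7, 8)
  [16] (5, 3, 5, 1, 4)
  [17] (5, 3, 5, 1, 4)

Partition of {1..17} into 6 W_23-dot-orbits:

[[1, 5], [2, 3, 11, 13], [4, 8, 12], [6], [7, 10, 15], [9, 14, 16, 17]]


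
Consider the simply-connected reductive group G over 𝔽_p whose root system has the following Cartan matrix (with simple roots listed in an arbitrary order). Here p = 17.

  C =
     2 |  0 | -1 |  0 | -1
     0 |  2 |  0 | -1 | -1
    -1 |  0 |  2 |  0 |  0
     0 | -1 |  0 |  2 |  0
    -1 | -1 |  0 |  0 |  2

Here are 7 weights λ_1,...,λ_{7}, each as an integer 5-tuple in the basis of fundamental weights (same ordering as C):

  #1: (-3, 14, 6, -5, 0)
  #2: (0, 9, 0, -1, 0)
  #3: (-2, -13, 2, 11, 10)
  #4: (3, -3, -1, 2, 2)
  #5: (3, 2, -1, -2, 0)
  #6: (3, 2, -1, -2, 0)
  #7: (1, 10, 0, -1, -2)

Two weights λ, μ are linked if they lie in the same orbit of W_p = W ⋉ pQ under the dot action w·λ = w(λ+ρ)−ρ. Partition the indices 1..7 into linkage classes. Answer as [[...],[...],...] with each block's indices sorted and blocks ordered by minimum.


Type A_5, rank 5, |W|=720; reorder rows/cols to standard.

W_17-reps of the 7 weights in Ā_17 (same 5-coord order as C):

    1: (1, 10, 1, 0, 1)
    2: (1, 10, 1, 0, 1)
    3: (1, 10, 1, 0, 1)
    4: (4, 2, 0, 1, 1)
    5: (4, 2, 0, 1, 1)
    6: (4, 2, 0, 1, 1)
    7: (1, 10, 1, 0, 1)

2 distinct reps among the 7 weights ⇒ 2 W_17-linkage classes:

[[1, 2, 3, 7], [4, 5, 6]]


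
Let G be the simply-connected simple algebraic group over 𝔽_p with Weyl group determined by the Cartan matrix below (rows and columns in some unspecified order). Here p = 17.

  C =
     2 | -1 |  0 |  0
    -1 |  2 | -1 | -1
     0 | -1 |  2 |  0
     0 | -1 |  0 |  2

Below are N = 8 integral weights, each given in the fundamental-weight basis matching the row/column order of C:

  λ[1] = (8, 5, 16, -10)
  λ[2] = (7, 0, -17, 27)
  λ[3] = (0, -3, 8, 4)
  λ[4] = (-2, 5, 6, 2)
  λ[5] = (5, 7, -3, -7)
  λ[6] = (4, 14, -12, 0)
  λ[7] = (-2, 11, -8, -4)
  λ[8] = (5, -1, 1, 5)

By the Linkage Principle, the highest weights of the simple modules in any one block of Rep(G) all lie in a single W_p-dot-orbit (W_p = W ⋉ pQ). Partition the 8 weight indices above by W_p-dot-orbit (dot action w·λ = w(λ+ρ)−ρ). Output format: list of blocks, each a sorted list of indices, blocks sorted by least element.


Root system D_4: the 4×4 matrix C matches after relabeling.

Folding the 8 weights λ_j+ρ into Ā_17 (reps in the given 4-coord order):

  λ_1+ρ ↦ (6, 0, 2, 6)
  λ_2+ρ ↦ (1, 1, 7, 3)
  λ_3+ρ ↦ (1, 1, 7, 3)
  λ_4+ρ ↦ (1, 1, 7, 3)
  λ_5+ρ ↦ (6, 0, 2, 6)
  λ_6+ρ ↦ (1, 1, 7, 3)
  λ_7+ρ ↦ (1, 1, 7, 3)
  λ_8+ρ ↦ (6, 0, 2, 6)

Grouping the 8 weights by Ā_17-representative: 2 linkage classes.

[[1, 5, 8], [2, 3, 4, 6, 7]]


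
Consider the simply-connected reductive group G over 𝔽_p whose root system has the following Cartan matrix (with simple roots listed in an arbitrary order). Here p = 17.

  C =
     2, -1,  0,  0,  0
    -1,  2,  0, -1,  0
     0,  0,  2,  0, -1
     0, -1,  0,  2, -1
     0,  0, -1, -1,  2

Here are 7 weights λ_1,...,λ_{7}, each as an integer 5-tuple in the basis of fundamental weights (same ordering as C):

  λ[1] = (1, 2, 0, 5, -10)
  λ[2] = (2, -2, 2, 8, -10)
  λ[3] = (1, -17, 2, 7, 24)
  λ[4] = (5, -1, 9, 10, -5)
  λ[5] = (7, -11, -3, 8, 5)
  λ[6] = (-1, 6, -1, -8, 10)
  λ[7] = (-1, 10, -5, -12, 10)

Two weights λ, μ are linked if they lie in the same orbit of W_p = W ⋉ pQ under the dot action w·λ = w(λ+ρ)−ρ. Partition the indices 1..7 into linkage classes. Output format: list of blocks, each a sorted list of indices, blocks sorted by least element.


Cartan matrix: type A_5 (|W|=720); un-permuting the 5 rows.

W_17-reps of the 7 weights in Ā_17 (same 5-coord order as C):

  λ_1 → (2, 0, 6, 1, 2)
  λ_2 → (2, 0, 6, 1, 2)
  λ_3 → (2, 0, 6, 1, 2)
  λ_4 → (0, 0, 0, 7, 4)
  λ_5 → (2, 7, 2, 1, 3)
  λ_6 → (0, 0, 0, 7, 4)
  λ_7 → (0, 0, 0, 7, 4)

Grouping the 7 weights by Ā_17-representative: 3 linkage classes.

[[1, 2, 3], [4, 6, 7], [5]]


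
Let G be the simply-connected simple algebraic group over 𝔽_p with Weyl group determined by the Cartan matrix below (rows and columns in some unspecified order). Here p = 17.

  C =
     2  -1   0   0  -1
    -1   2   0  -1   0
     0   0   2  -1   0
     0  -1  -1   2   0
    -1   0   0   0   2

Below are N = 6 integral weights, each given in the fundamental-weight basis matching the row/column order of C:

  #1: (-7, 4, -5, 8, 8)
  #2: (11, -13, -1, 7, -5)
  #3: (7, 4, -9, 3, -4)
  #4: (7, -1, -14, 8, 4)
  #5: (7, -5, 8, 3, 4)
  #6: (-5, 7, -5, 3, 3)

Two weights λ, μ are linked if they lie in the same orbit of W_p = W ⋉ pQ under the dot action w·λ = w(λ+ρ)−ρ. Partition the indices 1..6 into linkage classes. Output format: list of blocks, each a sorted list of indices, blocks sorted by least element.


C ↔ A_5 under row/col permutation; |W(A_5)| = 720.

Ā_17 reps of the 6 weights (A_5, coords as presented):

  1: (5, 1, 4, 4, 3);  2: (4, 4, 4, 0, 0);  3: (5, 1, 4, 4, 3);  4: (4, 4, 4, 0, 0);  5: (4, 4, 4, 0, 0);  6: (4, 4, 4, 0, 0)

The 6 indices split into 2 linkage classes (same alcove rep ⇔ same W_17-dot-orbit):

[[1, 3], [2, 4, 5, 6]]


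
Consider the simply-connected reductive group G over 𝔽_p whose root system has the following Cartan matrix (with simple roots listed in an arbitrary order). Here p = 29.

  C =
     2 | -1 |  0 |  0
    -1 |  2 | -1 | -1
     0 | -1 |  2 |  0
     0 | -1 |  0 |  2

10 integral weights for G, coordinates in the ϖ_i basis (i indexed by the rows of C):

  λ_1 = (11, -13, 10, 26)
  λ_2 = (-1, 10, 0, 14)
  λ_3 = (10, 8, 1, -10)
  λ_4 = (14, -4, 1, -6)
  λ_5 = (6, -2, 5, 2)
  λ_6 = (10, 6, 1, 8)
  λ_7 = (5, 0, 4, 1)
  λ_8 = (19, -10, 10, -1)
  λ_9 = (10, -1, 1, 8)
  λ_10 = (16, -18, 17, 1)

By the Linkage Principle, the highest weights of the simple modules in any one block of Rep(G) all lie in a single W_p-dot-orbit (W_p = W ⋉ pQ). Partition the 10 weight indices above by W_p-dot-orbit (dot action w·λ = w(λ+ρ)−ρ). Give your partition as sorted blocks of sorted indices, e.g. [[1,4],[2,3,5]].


Cartan matrix: type D_4 (|W|=192); un-permuting the 4 rows.

λ_j+ρ reflected into Ā_29 (⟨·,θ^∨⟩≤29); 4-tuples as given:

  [1] (0, 2, 1, 15) · [2] (0, 2, 1, 15) · [3] (11, 0, 2, 9) · [4] (6, 1, 5, 2) · [5] (6, 1, 5, 2) · [6] (11, 0, 2, 9) · [7] (6, 1, 5, 2) · [8] (11, 0, 2, 9) · [9] (11, 0, 2, 9) · [10] (0, 2, 1, 15)

Grouping the 10 weights by Ā_29-representative: 3 linkage classes.

[[1, 2, 10], [3, 6, 8, 9], [4, 5, 7]]


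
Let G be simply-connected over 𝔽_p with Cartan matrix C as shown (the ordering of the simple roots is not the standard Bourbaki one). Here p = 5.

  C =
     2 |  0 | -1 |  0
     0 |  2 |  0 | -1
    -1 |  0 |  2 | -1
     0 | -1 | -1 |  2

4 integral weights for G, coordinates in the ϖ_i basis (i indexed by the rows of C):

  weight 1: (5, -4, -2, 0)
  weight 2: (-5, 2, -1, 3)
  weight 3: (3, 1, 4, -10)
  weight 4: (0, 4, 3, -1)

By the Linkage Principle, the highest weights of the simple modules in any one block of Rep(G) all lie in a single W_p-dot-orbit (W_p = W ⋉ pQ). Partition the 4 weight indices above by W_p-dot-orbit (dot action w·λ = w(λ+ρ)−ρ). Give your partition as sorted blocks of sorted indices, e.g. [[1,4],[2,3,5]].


Dynkin diagram of C (from the 6 off-diagonal −1 entries): A_4.

W_5-reps of the 4 weights in Ā_5 (same 4-coord order as C):

    1: (2, 1, 2, 0)
    2: (2, 1, 2, 0)
    3: (2, 1, 2, 0)
    4: (4, 0, 0, 0)

The 4 indices split into 2 linkage classes (same alcove rep ⇔ same W_5-dot-orbit):

[[1, 2, 3], [4]]


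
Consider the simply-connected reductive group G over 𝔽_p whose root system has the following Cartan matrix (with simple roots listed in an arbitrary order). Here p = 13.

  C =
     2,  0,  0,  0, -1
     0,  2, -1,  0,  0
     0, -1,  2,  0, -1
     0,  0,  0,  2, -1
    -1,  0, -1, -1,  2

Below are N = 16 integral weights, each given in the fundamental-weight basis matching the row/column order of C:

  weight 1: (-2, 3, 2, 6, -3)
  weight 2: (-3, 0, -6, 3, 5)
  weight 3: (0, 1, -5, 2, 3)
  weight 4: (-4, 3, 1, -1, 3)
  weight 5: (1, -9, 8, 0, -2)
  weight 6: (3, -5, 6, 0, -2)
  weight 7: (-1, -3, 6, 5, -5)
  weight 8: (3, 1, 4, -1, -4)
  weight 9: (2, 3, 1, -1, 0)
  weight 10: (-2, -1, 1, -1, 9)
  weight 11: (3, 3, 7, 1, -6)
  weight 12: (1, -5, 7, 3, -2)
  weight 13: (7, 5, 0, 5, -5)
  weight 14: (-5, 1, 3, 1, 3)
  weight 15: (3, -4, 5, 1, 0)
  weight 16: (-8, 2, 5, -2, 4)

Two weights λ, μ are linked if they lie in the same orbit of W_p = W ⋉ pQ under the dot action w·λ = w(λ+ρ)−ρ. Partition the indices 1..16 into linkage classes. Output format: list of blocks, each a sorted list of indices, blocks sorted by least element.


C ↔ D_5 under row/col permutation; |W(D_5)| = 1920.

λ_j+ρ reflected into Ā_13 (⟨·,θ^∨⟩≤13); 5-tuples as given:

    λ_1+ρ ↦ (2, 4, 0, 4, 1)
    λ_2+ρ ↦ (1, 4, 0, 3, 1)
    λ_3+ρ ↦ (1, 2, 2, 3, 0)
    λ_4+ρ ↦ (3, 4, 2, 0, 1)
    λ_5+ρ ↦ (1, 8, 0, 0, 1)
    λ_6+ρ ↦ (3, 4, 2, 0, 1)
    λ_7+ρ ↦ (4, 2, 1, 2, 0)
    λ_8+ρ ↦ (1, 2, 2, 3, 0)
    λ_9+ρ ↦ (3, 4, 2, 0, 1)
    λ_10+ρ ↦ (1, 8, 0, 0, 1)
    λ_11+ρ ↦ (1, 4, 0, 3, 1)
    λ_12+ρ ↦ (1, 4, 0, 3, 1)
    λ_13+ρ ↦ (4, 2, 1, 2, 0)
    λ_14+ρ ↦ (4, 2, 1, 2, 0)
    λ_15+ρ ↦ (4, 2, 1, 2, 0)
    λ_16+ρ ↦ (4, 2, 1, 2, 0)

These 16 weights hit 6 W_13-dot-orbits; sizes (1, 3, 2, 3, 2, 5):

[[1], [2, 11, 12], [3, 8], [4, 6, 9], [5, 10], [7, 13, 14, 15, 16]]


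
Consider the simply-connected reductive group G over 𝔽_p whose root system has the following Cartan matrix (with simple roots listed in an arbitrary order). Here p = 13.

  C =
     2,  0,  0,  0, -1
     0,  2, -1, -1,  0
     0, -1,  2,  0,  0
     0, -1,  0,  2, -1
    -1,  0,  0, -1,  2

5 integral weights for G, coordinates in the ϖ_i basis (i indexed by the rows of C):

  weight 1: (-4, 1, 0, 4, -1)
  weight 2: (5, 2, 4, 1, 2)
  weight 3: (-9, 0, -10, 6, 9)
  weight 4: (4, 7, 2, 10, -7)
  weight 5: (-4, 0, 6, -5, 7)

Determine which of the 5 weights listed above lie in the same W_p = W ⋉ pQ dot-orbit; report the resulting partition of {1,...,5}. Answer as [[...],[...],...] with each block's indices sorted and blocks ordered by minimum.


C ↔ A_5 under row/col permutation; |W(A_5)| = 720.

Alcove-folded reps (p=13, 5 weights, presented ϖ-order):

  λ_1+ρ ↦ (0, 2, 1, 2, 3) · λ_2+ρ ↦ (0, 2, 1, 2, 3) · λ_3+ρ ↦ (3, 3, 4, 1, 1) · λ_4+ρ ↦ (0, 2, 1, 2, 3) · λ_5+ρ ↦ (3, 3, 4, 1, 1)

The 5 indices split into 2 linkage classes (same alcove rep ⇔ same W_13-dot-orbit):

[[1, 2, 4], [3, 5]]


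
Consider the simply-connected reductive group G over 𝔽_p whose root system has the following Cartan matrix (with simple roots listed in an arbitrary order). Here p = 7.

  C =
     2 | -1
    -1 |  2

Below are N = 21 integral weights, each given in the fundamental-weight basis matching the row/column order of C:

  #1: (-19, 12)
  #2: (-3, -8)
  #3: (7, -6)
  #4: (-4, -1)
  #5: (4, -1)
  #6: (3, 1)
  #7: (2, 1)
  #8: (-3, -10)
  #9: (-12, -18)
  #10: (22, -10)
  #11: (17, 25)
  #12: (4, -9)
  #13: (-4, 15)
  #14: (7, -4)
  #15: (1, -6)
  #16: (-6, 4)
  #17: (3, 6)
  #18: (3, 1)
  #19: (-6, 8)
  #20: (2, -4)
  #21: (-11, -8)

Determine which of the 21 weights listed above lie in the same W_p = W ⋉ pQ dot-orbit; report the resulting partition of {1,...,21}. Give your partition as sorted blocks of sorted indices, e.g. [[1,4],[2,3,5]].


Dynkin diagram of C (from the 2 off-diagonal −1 entries): A_2.

Ā_7 reps of the 21 weights (A_2, coords as presented):

    λ_1+ρ ↦ (4, 2)
    λ_2+ρ ↦ (5, 0)
    λ_3+ρ ↦ (2, 4)
    λ_4+ρ ↦ (0, 3)
    λ_5+ρ ↦ (5, 0)
    λ_6+ρ ↦ (4, 2)
    λ_7+ρ ↦ (3, 2)
    λ_8+ρ ↦ (3, 2)
    λ_9+ρ ↦ (0, 3)
    λ_10+ρ ↦ (5, 0)
    λ_11+ρ ↦ (3, 2)
    λ_12+ρ ↦ (2, 4)
    λ_13+ρ ↦ (4, 2)
    λ_14+ρ ↦ (4, 2)
    λ_15+ρ ↦ (3, 2)
    λ_16+ρ ↦ (5, 0)
    λ_17+ρ ↦ (0, 3)
    λ_18+ρ ↦ (4, 2)
    λ_19+ρ ↦ (3, 2)
    λ_20+ρ ↦ (0, 3)
    λ_21+ρ ↦ (0, 3)

Linkage partition of the 21 weights (5 classes, p=7):

[[1, 6, 13, 14, 18], [2, 5, 10, 16], [3, 12], [4, 9, 17, 20, 21], [7, 8, 11, 15, 19]]


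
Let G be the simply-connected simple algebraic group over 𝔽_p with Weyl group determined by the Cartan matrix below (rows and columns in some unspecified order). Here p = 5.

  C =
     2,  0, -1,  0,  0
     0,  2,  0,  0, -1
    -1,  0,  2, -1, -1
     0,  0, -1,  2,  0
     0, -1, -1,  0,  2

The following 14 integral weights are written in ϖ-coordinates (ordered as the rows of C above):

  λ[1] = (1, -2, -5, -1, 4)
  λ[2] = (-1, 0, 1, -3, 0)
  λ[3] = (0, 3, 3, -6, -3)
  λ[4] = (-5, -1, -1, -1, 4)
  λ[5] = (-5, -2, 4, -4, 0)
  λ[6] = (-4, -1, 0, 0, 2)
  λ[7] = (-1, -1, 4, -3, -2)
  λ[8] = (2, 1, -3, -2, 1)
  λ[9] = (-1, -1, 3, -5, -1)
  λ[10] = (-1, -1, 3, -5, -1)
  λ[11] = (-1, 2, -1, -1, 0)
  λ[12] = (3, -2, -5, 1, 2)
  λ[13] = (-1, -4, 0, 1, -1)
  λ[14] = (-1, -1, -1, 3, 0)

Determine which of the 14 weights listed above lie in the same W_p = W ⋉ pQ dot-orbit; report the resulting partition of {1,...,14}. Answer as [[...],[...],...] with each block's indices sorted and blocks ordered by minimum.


Root system D_5: the 5×5 matrix C matches after relabeling.

Alcove-folded reps (p=5, 14 weights, presented ϖ-order):

  [1] (0, 1, 0, 2, 1) · [2] (0, 1, 0, 2, 1) · [3] (1, 0, 1, 1, 0) · [4] (0, 0, 0, 4, 0) · [5] (2, 1, 0, 1, 0) · [6] (1, 0, 1, 1, 0) · [7] (0, 1, 0, 2, 1) · [8] (0, 1, 0, 2, 1) · [9] (0, 0, 0, 4, 0) · [10] (0, 0, 0, 4, 0) · [11] (0, 3, 0, 0, 1) · [12] (0, 1, 0, 2, 1) · [13] (2, 0, 0, 0, 1) · [14] (0, 0, 0, 4, 0)

These 14 weights hit 6 W_5-dot-orbits; sizes (5, 2, 4, 1, 1, 1):

[[1, 2, 7, 8, 12], [3, 6], [4, 9, 10, 14], [5], [11], [13]]


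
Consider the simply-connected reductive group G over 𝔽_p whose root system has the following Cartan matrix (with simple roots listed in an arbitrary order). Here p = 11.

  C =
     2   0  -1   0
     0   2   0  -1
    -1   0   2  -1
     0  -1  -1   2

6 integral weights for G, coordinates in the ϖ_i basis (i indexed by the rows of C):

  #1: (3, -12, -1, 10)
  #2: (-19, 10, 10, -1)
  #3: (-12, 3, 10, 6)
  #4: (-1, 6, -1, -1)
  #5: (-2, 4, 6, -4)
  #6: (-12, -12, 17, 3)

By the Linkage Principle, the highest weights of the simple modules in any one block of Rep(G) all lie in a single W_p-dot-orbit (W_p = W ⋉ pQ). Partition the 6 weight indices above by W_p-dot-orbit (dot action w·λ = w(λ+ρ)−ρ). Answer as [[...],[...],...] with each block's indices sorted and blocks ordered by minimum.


Dynkin diagram of C (from the 6 off-diagonal −1 entries): A_4.

λ_j+ρ reflected into Ā_11 (⟨·,θ^∨⟩≤11); 4-tuples as given:

  λ_1+ρ ↦ (0, 7, 0, 0)
  λ_2+ρ ↦ (0, 7, 0, 0)
  λ_3+ρ ↦ (0, 7, 0, 0)
  λ_4+ρ ↦ (0, 7, 0, 0)
  λ_5+ρ ↦ (1, 2, 3, 3)
  λ_6+ρ ↦ (0, 7, 0, 0)

The 6 indices split into 2 linkage classes (same alcove rep ⇔ same W_11-dot-orbit):

[[1, 2, 3, 4, 6], [5]]


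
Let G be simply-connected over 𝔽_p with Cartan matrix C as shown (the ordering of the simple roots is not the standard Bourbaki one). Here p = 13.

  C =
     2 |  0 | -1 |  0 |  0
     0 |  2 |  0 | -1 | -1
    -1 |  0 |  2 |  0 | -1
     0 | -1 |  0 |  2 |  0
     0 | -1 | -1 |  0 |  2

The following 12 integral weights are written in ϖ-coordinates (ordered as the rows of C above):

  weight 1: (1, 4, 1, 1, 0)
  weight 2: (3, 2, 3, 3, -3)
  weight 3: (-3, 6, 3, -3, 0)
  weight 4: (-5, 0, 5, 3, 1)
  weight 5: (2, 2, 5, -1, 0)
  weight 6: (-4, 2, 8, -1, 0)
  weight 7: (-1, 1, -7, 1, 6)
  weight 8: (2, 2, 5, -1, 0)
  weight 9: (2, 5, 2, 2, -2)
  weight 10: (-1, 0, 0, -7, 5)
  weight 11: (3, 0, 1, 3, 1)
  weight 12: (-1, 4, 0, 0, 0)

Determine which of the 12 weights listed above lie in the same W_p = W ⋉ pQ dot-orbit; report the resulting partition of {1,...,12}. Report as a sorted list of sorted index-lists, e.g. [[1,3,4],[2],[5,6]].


C ↔ A_5 under row/col permutation; |W(A_5)| = 720.

Folding the 12 weights λ_j+ρ into Ā_13 (reps in the given 5-coord order):

  λ_1 → (2, 5, 2, 2, 1) · λ_2 → (4, 1, 2, 4, 2) · λ_3 → (2, 5, 2, 2, 1) · λ_4 → (4, 1, 2, 4, 2) · λ_5 → (3, 3, 6, 0, 1) · λ_6 → (3, 3, 6, 0, 1) · λ_7 → (6, 2, 0, 2, 1) · λ_8 → (3, 3, 6, 0, 1) · λ_9 → (2, 5, 2, 2, 1) · λ_10 → (0, 5, 1, 1, 1) · λ_11 → (4, 1, 2, 4, 2) · λ_12 → (0, 5, 1, 1, 1)

Linkage partition of the 12 weights (5 classes, p=13):

[[1, 3, 9], [2, 4, 11], [5, 6, 8], [7], [10, 12]]


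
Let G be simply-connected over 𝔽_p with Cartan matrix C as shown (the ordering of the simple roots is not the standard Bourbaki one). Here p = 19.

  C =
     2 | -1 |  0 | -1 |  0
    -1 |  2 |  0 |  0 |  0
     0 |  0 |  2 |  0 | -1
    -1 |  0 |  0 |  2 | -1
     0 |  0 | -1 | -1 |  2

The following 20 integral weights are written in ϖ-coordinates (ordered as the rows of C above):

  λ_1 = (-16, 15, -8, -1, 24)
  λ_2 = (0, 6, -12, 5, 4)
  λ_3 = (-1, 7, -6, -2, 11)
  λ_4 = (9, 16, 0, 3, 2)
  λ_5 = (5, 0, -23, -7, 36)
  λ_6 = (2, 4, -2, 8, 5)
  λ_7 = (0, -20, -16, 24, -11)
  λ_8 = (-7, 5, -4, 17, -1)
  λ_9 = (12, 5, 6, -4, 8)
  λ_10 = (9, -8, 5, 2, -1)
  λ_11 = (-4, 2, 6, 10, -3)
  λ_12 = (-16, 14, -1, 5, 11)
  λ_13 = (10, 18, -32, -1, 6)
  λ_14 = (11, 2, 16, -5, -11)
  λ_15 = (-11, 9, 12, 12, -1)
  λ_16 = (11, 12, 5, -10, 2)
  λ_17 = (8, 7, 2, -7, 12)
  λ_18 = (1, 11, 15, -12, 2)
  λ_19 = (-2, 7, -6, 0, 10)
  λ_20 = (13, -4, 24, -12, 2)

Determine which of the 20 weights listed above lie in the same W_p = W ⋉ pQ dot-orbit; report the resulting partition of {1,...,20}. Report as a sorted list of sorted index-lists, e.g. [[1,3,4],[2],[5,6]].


C ↔ A_5 under row/col permutation; |W(A_5)| = 720.

Each λ_j+ρ reduced to Ā_19; 5-tuples below use C's row order:

  1: (6, 0, 0, 9, 3) · 2: (1, 7, 5, 0, 6) · 3: (1, 7, 5, 0, 6) · 4: (2, 1, 3, 8, 4) · 5: (6, 0, 0, 9, 3) · 6: (3, 1, 3, 9, 2) · 7: (6, 0, 0, 9, 3) · 8: (6, 0, 0, 9, 3) · 9: (3, 7, 6, 3, 0) · 10: (3, 7, 6, 3, 0) · 11: (3, 0, 5, 6, 2) · 12: (6, 0, 0, 9, 3) · 13: (1, 7, 5, 0, 6) · 14: (2, 1, 3, 8, 4) · 15: (3, 7, 6, 3, 0) · 16: (3, 7, 6, 3, 0) · 17: (3, 0, 5, 6, 2) · 18: (3, 0, 5, 6, 2) · 19: (1, 7, 5, 0, 6) · 20: (3, 0, 5, 6, 2)

6 distinct reps among the 20 weights ⇒ 6 W_19-linkage classes:

[[1, 5, 7, 8, 12], [2, 3, 13, 19], [4, 14], [6], [9, 10, 15, 16], [11, 17, 18, 20]]


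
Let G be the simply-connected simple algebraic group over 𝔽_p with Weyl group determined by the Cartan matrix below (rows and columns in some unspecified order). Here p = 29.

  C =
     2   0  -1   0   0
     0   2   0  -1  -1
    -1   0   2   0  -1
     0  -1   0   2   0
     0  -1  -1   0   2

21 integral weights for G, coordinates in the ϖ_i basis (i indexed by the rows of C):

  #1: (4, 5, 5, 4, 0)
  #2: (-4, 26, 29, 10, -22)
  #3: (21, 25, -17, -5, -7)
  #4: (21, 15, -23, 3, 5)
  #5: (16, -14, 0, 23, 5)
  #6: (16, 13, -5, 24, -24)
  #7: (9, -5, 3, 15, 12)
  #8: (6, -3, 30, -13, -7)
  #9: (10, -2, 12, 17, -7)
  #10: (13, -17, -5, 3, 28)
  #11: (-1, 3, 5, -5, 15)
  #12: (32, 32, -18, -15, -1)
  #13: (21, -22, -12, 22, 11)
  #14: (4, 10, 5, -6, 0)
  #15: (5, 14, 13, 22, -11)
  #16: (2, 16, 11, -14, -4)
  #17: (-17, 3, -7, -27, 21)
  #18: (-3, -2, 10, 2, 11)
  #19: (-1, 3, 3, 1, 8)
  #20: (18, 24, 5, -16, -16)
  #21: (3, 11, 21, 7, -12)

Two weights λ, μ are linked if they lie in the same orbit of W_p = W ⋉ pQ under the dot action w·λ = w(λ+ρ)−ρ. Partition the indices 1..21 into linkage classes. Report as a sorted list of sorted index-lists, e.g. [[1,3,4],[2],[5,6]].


Type A_5, rank 5, |W|=720; reorder rows/cols to standard.

Ā_29 reps of the 21 weights (A_5, coords as presented):

  λ_1+ρ ↦ (5, 6, 6, 5, 1) · λ_2+ρ ↦ (2, 1, 9, 2, 11) · λ_3+ρ ↦ (0, 0, 6, 4, 16) · λ_4+ρ ↦ (0, 0, 6, 4, 16) · λ_5+ρ ↦ (5, 6, 6, 5, 1) · λ_6+ρ ↦ (0, 4, 4, 2, 9) · λ_7+ρ ↦ (0, 4, 4, 2, 9) · λ_8+ρ ↦ (2, 1, 9, 2, 11) · λ_9+ρ ↦ (5, 6, 6, 5, 1) · λ_10+ρ ↦ (0, 4, 4, 2, 9) · λ_11+ρ ↦ (0, 0, 6, 4, 16) · λ_12+ρ ↦ (0, 4, 4, 2, 9) · λ_13+ρ ↦ (2, 1, 9, 2, 11) · λ_14+ρ ↦ (5, 6, 6, 5, 1) · λ_15+ρ ↦ (4, 5, 9, 4, 1) · λ_16+ρ ↦ (3, 1, 9, 13, 3) · λ_17+ρ ↦ (0, 0, 6, 4, 16) · λ_18+ρ ↦ (2, 1, 9, 2, 11) · λ_19+ρ ↦ (0, 4, 4, 2, 9) · λ_20+ρ ↦ (4, 5, 9, 4, 1) · λ_21+ρ ↦ (2, 1, 9, 2, 11)

These 21 weights hit 6 W_29-dot-orbits; sizes (4, 5, 4, 5, 2, 1):

[[1, 5, 9, 14], [2, 8, 13, 18, 21], [3, 4, 11, 17], [6, 7, 10, 12, 19], [15, 20], [16]]


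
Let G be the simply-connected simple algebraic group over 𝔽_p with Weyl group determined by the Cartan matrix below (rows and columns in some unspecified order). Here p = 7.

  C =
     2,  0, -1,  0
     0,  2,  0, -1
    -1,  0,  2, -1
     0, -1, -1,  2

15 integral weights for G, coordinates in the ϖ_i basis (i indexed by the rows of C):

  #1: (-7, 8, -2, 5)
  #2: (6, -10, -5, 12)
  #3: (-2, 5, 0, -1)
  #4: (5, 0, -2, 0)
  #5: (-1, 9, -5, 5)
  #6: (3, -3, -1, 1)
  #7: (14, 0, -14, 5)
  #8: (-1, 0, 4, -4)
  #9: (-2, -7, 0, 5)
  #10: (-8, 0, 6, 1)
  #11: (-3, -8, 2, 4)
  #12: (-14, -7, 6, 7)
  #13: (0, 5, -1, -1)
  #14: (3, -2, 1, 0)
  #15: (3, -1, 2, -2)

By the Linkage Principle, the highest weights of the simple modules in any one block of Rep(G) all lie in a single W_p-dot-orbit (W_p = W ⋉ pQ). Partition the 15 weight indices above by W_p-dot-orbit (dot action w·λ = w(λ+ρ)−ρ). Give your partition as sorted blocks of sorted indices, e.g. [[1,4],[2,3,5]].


A_4 Cartan matrix, 4 simple roots permuted; ρ=(1,1,1,1).

Alcove-folded reps (p=7, 15 weights, presented ϖ-order):

    [1] (5, 1, 1, 0)
    [2] (4, 2, 0, 0)
    [3] (1, 6, 0, 0)
    [4] (5, 1, 1, 0)
    [5] (0, 2, 2, 1)
    [6] (4, 2, 0, 0)
    [7] (5, 1, 1, 0)
    [8] (0, 2, 2, 1)
    [9] (1, 6, 0, 0)
    [10] (4, 2, 0, 0)
    [11] (0, 4, 1, 1)
    [12] (0, 4, 1, 1)
    [13] (1, 6, 0, 0)
    [14] (4, 1, 2, 0)
    [15] (4, 1, 2, 0)

6 distinct reps among the 15 weights ⇒ 6 W_7-linkage classes:

[[1, 4, 7], [2, 6, 10], [3, 9, 13], [5, 8], [11, 12], [14, 15]]


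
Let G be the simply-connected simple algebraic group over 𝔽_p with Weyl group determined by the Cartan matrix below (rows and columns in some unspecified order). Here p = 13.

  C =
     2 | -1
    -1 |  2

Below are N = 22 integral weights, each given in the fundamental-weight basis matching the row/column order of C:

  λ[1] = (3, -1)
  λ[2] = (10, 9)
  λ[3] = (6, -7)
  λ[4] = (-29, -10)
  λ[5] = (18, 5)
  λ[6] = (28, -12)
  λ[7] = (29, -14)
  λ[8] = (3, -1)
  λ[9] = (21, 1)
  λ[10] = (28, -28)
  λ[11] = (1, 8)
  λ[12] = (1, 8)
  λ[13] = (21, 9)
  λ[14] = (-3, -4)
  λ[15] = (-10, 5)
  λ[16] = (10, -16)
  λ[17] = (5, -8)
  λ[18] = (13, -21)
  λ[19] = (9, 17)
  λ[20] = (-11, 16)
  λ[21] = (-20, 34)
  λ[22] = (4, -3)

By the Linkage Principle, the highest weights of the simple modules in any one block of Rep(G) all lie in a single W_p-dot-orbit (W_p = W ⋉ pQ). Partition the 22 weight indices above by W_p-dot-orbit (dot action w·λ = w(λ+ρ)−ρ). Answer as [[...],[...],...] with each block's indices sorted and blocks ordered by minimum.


Cartan matrix: type A_2 (|W|=6); un-permuting the 2 rows.

Each λ_j+ρ reduced to Ā_13; 2-tuples below use C's row order:

  λ_1+ρ ↦ (4, 0);  λ_2+ρ ↦ (3, 2);  λ_3+ρ ↦ (1, 6);  λ_4+ρ ↦ (2, 9);  λ_5+ρ ↦ (1, 6);  λ_6+ρ ↦ (3, 2);  λ_7+ρ ↦ (4, 0);  λ_8+ρ ↦ (4, 0);  λ_9+ρ ↦ (2, 9);  λ_10+ρ ↦ (10, 2);  λ_11+ρ ↦ (2, 9);  λ_12+ρ ↦ (2, 9);  λ_13+ρ ↦ (6, 3);  λ_14+ρ ↦ (3, 2);  λ_15+ρ ↦ (6, 3);  λ_16+ρ ↦ (2, 9);  λ_17+ρ ↦ (1, 6);  λ_18+ρ ↦ (1, 6);  λ_19+ρ ↦ (3, 2);  λ_20+ρ ↦ (6, 3);  λ_21+ρ ↦ (6, 3);  λ_22+ρ ↦ (3, 2)

Grouping the 22 weights by Ā_13-representative: 6 linkage classes.

[[1, 7, 8], [2, 6, 14, 19, 22], [3, 5, 17, 18], [4, 9, 11, 12, 16], [10], [13, 15, 20, 21]]


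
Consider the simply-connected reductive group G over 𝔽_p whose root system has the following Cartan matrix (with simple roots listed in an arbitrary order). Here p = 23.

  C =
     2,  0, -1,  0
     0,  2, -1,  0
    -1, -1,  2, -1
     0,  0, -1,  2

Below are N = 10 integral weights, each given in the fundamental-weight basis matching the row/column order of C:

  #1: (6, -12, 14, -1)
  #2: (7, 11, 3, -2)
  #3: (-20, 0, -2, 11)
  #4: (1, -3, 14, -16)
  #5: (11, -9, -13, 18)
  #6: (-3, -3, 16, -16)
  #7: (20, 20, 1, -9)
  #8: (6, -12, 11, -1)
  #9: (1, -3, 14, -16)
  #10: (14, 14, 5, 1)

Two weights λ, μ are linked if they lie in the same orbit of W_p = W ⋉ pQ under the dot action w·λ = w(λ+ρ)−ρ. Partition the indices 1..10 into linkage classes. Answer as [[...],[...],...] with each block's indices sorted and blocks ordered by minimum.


Dynkin diagram of C (from the 6 off-diagonal −1 entries): D_4.

Alcove-folded reps (p=23, 10 weights, presented ϖ-order):

  [1] (7, 11, 1, 0) · [2] (7, 11, 1, 0) · [3] (7, 11, 1, 0) · [4] (0, 0, 2, 13) · [5] (7, 11, 1, 0) · [6] (0, 0, 2, 13) · [7] (0, 0, 2, 13) · [8] (7, 11, 1, 0) · [9] (0, 0, 2, 13) · [10] (0, 0, 2, 13)

2 distinct reps among the 10 weights ⇒ 2 W_23-linkage classes:

[[1, 2, 3, 5, 8], [4, 6, 7, 9, 10]]


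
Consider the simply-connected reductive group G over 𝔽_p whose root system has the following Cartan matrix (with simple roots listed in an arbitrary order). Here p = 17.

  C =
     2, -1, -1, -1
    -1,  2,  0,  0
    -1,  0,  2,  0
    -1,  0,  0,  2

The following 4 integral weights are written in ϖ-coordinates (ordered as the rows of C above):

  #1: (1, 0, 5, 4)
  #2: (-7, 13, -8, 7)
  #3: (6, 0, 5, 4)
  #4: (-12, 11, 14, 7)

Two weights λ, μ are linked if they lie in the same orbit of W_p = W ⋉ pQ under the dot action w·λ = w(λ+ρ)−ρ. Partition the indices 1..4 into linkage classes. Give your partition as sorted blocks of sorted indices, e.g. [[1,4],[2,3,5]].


D_4 Cartan matrix, 4 simple roots permuted; ρ=(1,1,1,1).

Ā_17 reps of the 4 weights (D_4, coords as presented):

  1: (2, 1, 6, 5);  2: (2, 1, 6, 5);  3: (1, 1, 4, 3);  4: (1, 1, 4, 3)

These 4 weights hit 2 W_17-dot-orbits; sizes (2, 2):

[[1, 2], [3, 4]]
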